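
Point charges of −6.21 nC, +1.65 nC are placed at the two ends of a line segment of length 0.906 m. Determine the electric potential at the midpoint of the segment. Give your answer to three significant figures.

-90.5 V

Electric potential is a scalar, so the contributions from each charge add algebraically: V = Σ kqᵢ/rᵢ.
Each charge is 0.453 m from the midpoint.
V = k[(-6.21×10⁻⁹)/(0.453) + (1.65×10⁻⁹)/(0.453)] = -90.5 V.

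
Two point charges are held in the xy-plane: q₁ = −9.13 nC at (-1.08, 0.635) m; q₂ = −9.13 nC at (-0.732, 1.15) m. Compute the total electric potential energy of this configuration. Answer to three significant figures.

The work to assemble the configuration equals its total potential energy, U = Σ kqᵢqⱼ/rᵢⱼ over all pairs.
Pair separations: r₁₂ = 0.622 m.
U = (1.21×10⁻⁶) = 1.21×10⁻⁶ J.

1.21×10⁻⁶ J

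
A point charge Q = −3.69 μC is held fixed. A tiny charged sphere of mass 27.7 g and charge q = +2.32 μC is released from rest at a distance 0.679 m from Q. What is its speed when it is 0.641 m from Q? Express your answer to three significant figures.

0.697 m/s

Only the electrostatic force acts, so mechanical energy is conserved: ½mv² = U₁ − U₂ = kQq(1/r₁ − 1/r₂).
U₁ − U₂ = (8.99×10⁹ N·m²/C²)(-3.69×10⁻⁶ C)(2.32×10⁻⁶ C)(1/0.679 − 1/0.641) = 6.72×10⁻³ J.
v = √(2·6.72×10⁻³/0.0277) = 0.697 m/s.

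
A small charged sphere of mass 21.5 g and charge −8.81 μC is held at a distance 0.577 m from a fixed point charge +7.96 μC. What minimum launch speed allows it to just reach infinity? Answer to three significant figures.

To just escape, total mechanical energy must reach zero at infinity: ½mv²_min + U = 0, so ½mv²_min = −U = |kQq|/r.
|U| = |kQq|/r = (8.99×10⁹ N·m²/C²)(7.96×10⁻⁶)(8.81×10⁻⁶)/(0.577) = 1.09 J.
v_min = √(2|U|/m) = √(2·1.09/0.0215) = 10.1 m/s.

10.1 m/s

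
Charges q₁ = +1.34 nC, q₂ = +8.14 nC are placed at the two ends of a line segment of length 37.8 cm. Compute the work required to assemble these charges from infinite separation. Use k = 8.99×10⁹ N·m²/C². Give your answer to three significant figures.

2.59×10⁻⁷ J

The work to assemble the configuration equals its total potential energy, U = Σ kqᵢqⱼ/rᵢⱼ over all pairs.
The separation is r = 0.378 m.
U = (2.59×10⁻⁷) = 2.59×10⁻⁷ J.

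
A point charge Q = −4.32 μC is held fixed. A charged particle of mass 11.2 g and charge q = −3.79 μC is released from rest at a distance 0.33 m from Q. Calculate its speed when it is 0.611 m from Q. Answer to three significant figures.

6.05 m/s

Only the electrostatic force acts, so mechanical energy is conserved: ½mv² = U₁ − U₂ = kQq(1/r₁ − 1/r₂).
U₁ − U₂ = (8.99×10⁹ N·m²/C²)(-4.32×10⁻⁶ C)(-3.79×10⁻⁶ C)(1/0.330 − 1/0.611) = 0.205 J.
v = √(2·0.205/0.0112) = 6.05 m/s.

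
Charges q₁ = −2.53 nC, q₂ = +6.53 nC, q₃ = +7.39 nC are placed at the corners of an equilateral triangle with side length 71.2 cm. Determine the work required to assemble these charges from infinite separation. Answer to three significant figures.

The assembly work is the sum of pairwise potential energies, U = Σ_{i<j} kqᵢqⱼ/rᵢⱼ.
All three pair separations equal the side length, 0.712 m.
U = (-2.09×10⁻⁷) + (-2.36×10⁻⁷) + (6.09×10⁻⁷) = 1.65×10⁻⁷ J.

1.65×10⁻⁷ J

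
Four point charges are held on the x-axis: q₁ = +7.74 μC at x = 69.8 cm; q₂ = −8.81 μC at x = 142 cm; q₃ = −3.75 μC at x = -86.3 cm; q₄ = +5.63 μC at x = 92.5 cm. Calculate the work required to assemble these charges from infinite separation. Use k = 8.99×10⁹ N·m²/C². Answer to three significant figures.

The work to assemble the configuration equals its total potential energy, U = Σ kqᵢqⱼ/rᵢⱼ over all pairs.
Pair separations: r₁₂ = 0.722 m, r₁₃ = 1.56 m, r₁₄ = 0.227 m, r₂₃ = 2.28 m, r₂₄ = 0.495 m, r₃₄ = 1.79 m.
Summing all 6 pair terms gives U = -0.167 J.

-0.167 J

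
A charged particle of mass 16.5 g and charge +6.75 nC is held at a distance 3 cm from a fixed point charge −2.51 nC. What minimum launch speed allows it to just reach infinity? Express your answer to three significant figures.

To just escape, total mechanical energy must reach zero at infinity: ½mv²_min + U = 0, so ½mv²_min = −U = |kQq|/r.
|U| = |kQq|/r = (8.99×10⁹ N·m²/C²)(2.51×10⁻⁹)(6.75×10⁻⁹)/(0.0300) = 5.08×10⁻⁶ J.
v_min = √(2|U|/m) = √(2·5.08×10⁻⁶/0.0165) = 0.0248 m/s.

0.0248 m/s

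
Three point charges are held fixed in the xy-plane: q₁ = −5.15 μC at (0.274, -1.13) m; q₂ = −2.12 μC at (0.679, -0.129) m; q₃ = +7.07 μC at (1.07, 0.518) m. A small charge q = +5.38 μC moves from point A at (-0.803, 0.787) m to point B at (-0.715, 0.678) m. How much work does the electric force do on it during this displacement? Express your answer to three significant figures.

2.30×10⁻³ J

The work done by the electric force is W_field = −ΔU = −q(V_B − V_A) = q(V_A − V_B).
At A: distances to the source charges are 2.20 m, 1.74 m, 1.89 m; V_A = Σ kqᵢ/rᵢ = 1590 V.
At B: distances to the source charges are 2.06 m, 1.61 m, 1.79 m; V_B = Σ kqᵢ/rᵢ = 1170 V.
ΔV = V_B − V_A = -428 V.
W_field = −qΔV = −(5.38×10⁻⁶ C)(-428 V) = 2.30×10⁻³ J.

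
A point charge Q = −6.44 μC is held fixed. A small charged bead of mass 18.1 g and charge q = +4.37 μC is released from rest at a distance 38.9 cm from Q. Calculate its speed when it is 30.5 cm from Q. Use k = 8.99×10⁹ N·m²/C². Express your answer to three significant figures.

4.45 m/s

Only the electrostatic force acts, so mechanical energy is conserved: ½mv² = U₁ − U₂ = kQq(1/r₁ − 1/r₂).
U₁ − U₂ = (8.99×10⁹ N·m²/C²)(-6.44×10⁻⁶ C)(4.37×10⁻⁶ C)(1/0.389 − 1/0.305) = 0.179 J.
v = √(2·0.179/0.0181) = 4.45 m/s.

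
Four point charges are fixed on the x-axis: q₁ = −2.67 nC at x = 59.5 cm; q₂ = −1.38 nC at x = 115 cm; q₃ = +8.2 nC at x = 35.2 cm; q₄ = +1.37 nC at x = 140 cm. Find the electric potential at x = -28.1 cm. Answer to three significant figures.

87.7 V

The total potential is the scalar sum of each charge's contribution, V = Σ kqᵢ/rᵢ.
Distances from the field point to each charge: r₁ = 0.876 m, r₂ = 1.43 m, r₃ = 0.633 m, r₄ = 1.68 m.
V = k[(-2.67×10⁻⁹)/(0.876) + (-1.38×10⁻⁹)/(1.43) + (8.20×10⁻⁹)/(0.633) + (1.37×10⁻⁹)/(1.68)] = 87.7 V.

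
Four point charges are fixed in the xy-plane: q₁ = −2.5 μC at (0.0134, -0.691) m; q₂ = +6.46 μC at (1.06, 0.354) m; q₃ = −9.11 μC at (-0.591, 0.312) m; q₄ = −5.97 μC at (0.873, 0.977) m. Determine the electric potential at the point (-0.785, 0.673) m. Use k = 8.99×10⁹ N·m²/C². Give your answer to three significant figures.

-2.15×10⁵ V

Electric potential is a scalar, so the contributions from each charge add algebraically: V = Σ kqᵢ/rᵢ.
Distances from the field point to each charge: r₁ = 1.58 m, r₂ = 1.87 m, r₃ = 0.410 m, r₄ = 1.69 m.
V = k[(-2.50×10⁻⁶)/(1.58) + (6.46×10⁻⁶)/(1.87) + (-9.11×10⁻⁶)/(0.410) + (-5.97×10⁻⁶)/(1.69)] = -2.15×10⁵ V.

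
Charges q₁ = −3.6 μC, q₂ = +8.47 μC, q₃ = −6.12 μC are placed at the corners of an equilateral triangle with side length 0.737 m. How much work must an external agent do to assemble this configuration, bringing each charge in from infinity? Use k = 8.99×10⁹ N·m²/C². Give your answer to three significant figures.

-0.736 J

The work to assemble the configuration equals its total potential energy, U = Σ kqᵢqⱼ/rᵢⱼ over all pairs.
All three pair separations equal the side length, 0.737 m.
U = (-0.372) + (0.269) + (-0.632) = -0.736 J.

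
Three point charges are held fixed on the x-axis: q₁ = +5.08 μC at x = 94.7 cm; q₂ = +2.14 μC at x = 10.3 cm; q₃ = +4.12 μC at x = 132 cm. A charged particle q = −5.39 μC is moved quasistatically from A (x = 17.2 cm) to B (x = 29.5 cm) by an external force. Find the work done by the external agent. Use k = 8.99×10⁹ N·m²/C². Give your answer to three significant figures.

0.882 J

For quasistatic motion the external work equals the change in potential energy: W_ext = qΔV = q(V_B − V_A).
At A: distances to the source charges are 0.775 m, 0.0690 m, 1.15 m; V_A = Σ kqᵢ/rᵢ = 3.70×10⁵ V.
At B: distances to the source charges are 0.652 m, 0.192 m, 1.03 m; V_B = Σ kqᵢ/rᵢ = 2.06×10⁵ V.
ΔV = V_B − V_A = -1.64×10⁵ V.
W_ext = qΔV = (-5.39×10⁻⁶ C)(-1.64×10⁵ V) = 0.882 J.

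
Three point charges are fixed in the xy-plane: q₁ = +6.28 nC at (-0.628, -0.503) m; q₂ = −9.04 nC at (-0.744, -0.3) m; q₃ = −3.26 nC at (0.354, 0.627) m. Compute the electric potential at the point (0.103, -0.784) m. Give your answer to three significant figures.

The total potential is the scalar sum of each charge's contribution, V = Σ kqᵢ/rᵢ.
Distances from the field point to each charge: r₁ = 0.783 m, r₂ = 0.976 m, r₃ = 1.43 m.
V = k[(6.28×10⁻⁹)/(0.783) + (-9.04×10⁻⁹)/(0.976) + (-3.26×10⁻⁹)/(1.43)] = -31.7 V.

-31.7 V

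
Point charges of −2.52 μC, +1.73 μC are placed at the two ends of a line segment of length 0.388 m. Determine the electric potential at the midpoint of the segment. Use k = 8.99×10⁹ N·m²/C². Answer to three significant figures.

-3.66×10⁴ V

The total potential is the scalar sum of each charge's contribution, V = Σ kqᵢ/rᵢ.
Each charge is 0.194 m from the midpoint.
V = k[(-2.52×10⁻⁶)/(0.194) + (1.73×10⁻⁶)/(0.194)] = -3.66×10⁴ V.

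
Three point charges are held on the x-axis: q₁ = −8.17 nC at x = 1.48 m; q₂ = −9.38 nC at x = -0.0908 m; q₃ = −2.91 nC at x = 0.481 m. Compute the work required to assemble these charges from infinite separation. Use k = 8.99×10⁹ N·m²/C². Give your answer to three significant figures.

1.08×10⁻⁶ J

The assembly work is the sum of pairwise potential energies, U = Σ_{i<j} kqᵢqⱼ/rᵢⱼ.
Pair separations: r₁₂ = 1.57 m, r₁₃ = 0.999 m, r₂₃ = 0.572 m.
U = (4.39×10⁻⁷) + (2.14×10⁻⁷) + (4.29×10⁻⁷) = 1.08×10⁻⁶ J.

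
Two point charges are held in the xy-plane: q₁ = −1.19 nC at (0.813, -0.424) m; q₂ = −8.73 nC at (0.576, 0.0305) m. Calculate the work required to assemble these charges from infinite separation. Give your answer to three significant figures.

The assembly work is the sum of pairwise potential energies, U = Σ_{i<j} kqᵢqⱼ/rᵢⱼ.
Pair separations: r₁₂ = 0.513 m.
U = (1.82×10⁻⁷) = 1.82×10⁻⁷ J.

1.82×10⁻⁷ J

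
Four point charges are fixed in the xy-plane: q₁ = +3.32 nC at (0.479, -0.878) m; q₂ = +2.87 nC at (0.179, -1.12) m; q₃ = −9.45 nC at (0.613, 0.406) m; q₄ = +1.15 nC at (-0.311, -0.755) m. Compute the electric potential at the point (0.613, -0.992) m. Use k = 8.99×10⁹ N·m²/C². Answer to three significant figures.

Electric potential is a scalar, so the contributions from each charge add algebraically: V = Σ kqᵢ/rᵢ.
Distances from the field point to each charge: r₁ = 0.176 m, r₂ = 0.452 m, r₃ = 1.40 m, r₄ = 0.954 m.
V = k[(3.32×10⁻⁹)/(0.176) + (2.87×10⁻⁹)/(0.452) + (-9.45×10⁻⁹)/(1.40) + (1.15×10⁻⁹)/(0.954)] = 177 V.

177 V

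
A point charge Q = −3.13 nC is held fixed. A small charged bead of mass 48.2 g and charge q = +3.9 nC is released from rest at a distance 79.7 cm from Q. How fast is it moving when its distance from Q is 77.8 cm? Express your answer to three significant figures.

Only the electrostatic force acts, so mechanical energy is conserved: ½mv² = U₁ − U₂ = kQq(1/r₁ − 1/r₂).
U₁ − U₂ = (8.99×10⁹ N·m²/C²)(-3.13×10⁻⁹ C)(3.90×10⁻⁹ C)(1/0.797 − 1/0.778) = 3.36×10⁻⁹ J.
v = √(2·3.36×10⁻⁹/0.0482) = 3.74×10⁻⁴ m/s.

3.74×10⁻⁴ m/s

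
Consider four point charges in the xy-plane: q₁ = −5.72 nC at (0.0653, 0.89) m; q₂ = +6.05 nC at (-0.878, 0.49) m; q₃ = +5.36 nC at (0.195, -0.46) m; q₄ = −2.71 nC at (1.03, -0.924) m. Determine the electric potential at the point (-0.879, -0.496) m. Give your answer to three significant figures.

56.9 V

Electric potential is a scalar, so the contributions from each charge add algebraically: V = Σ kqᵢ/rᵢ.
Distances from the field point to each charge: r₁ = 1.68 m, r₂ = 0.986 m, r₃ = 1.07 m, r₄ = 1.96 m.
V = k[(-5.72×10⁻⁹)/(1.68) + (6.05×10⁻⁹)/(0.986) + (5.36×10⁻⁹)/(1.07) + (-2.71×10⁻⁹)/(1.96)] = 56.9 V.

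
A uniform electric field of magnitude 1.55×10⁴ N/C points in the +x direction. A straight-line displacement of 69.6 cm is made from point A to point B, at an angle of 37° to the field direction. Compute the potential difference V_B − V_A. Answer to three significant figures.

-8620 V

Only the component of displacement along E changes the potential: ΔV = −E·d·cosθ.
ΔV = −(1.55×10⁴ V/m)(0.696 m)cos37° = -8620 V.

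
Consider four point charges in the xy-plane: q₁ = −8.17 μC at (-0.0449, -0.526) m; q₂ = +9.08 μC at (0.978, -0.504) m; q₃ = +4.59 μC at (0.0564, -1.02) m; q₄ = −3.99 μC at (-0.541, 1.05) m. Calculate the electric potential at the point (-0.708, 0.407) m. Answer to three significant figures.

-5.01×10⁴ V

Electric potential is a scalar, so the contributions from each charge add algebraically: V = Σ kqᵢ/rᵢ.
Distances from the field point to each charge: r₁ = 1.14 m, r₂ = 1.92 m, r₃ = 1.62 m, r₄ = 0.664 m.
V = k[(-8.17×10⁻⁶)/(1.14) + (9.08×10⁻⁶)/(1.92) + (4.59×10⁻⁶)/(1.62) + (-3.99×10⁻⁶)/(0.664)] = -5.01×10⁴ V.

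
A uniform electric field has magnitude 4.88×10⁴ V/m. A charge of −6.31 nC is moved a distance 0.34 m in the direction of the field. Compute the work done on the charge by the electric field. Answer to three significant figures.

The potential change for a displacement 0.34 m in the direction of the field is ΔV = −Ed = -1.66×10⁴ V.
W_field = −qΔV = -1.05×10⁻⁴ J.

-1.05×10⁻⁴ J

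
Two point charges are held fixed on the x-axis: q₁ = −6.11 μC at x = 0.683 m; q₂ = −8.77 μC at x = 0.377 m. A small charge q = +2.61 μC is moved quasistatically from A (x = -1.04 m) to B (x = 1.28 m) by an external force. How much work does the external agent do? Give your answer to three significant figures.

-0.240 J

For quasistatic motion the external work equals the change in potential energy: W_ext = qΔV = q(V_B − V_A).
At A: distances to the source charges are 1.72 m, 1.42 m; V_A = Σ kqᵢ/rᵢ = -8.75×10⁴ V.
At B: distances to the source charges are 0.597 m, 0.903 m; V_B = Σ kqᵢ/rᵢ = -1.79×10⁵ V.
ΔV = V_B − V_A = -9.18×10⁴ V.
W_ext = qΔV = (2.61×10⁻⁶ C)(-9.18×10⁴ V) = -0.240 J.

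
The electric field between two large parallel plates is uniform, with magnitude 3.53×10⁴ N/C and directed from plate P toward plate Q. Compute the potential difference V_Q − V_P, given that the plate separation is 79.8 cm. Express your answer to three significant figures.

-2.82×10⁴ V

In a uniform field, potential decreases in the direction of E: ΔV = −E·d for a displacement d parallel to E.
Going from P to Q is a displacement of 79.8 cm along the field, so V_Q − V_P = −Ed = -2.82×10⁴ V.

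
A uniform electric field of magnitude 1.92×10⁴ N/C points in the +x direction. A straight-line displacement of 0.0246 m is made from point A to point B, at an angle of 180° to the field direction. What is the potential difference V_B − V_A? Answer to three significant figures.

Only the component of displacement along E changes the potential: ΔV = −E·d·cosθ.
ΔV = −(1.92×10⁴ V/m)(0.0246 m)cos180° = 472 V.

472 V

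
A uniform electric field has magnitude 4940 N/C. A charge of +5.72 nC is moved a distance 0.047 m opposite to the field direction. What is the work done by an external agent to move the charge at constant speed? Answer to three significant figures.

1.33×10⁻⁶ J

The potential change for a displacement 0.047 m opposite to the field direction is ΔV = +Ed = 232 V.
W_ext = qΔV = 1.33×10⁻⁶ J.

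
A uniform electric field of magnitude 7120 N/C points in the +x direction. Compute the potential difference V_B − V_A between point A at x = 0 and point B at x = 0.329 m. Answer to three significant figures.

In a uniform field, potential decreases in the direction of E: V_B − V_A = −E·Δx.
V_B − V_A = −(7120 V/m)(0.329 m) = -2340 V.

-2340 V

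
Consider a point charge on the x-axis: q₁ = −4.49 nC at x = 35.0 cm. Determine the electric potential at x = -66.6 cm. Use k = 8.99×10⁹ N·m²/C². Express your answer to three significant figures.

-39.7 V

Electric potential is a scalar, so the contributions from each charge add algebraically: V = Σ kqᵢ/rᵢ.
V = k[(-4.49×10⁻⁹)/(1.02)] = -39.7 V.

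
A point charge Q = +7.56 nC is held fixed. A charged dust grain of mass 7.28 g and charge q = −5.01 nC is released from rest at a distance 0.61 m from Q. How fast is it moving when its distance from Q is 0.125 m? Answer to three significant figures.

0.0244 m/s

Only the electrostatic force acts, so mechanical energy is conserved: ½mv² = U₁ − U₂ = kQq(1/r₁ − 1/r₂).
U₁ − U₂ = (8.99×10⁹ N·m²/C²)(7.56×10⁻⁹ C)(-5.01×10⁻⁹ C)(1/0.610 − 1/0.125) = 2.17×10⁻⁶ J.
v = √(2·2.17×10⁻⁶/7.28×10⁻³) = 0.0244 m/s.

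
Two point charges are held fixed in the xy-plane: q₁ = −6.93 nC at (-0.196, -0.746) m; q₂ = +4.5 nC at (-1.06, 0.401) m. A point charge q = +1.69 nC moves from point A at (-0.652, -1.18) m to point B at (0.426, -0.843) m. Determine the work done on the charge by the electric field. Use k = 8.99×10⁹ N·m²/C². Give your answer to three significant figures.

6.59×10⁻⁹ J

The work done by the electric force is W_field = −ΔU = −q(V_B − V_A) = q(V_A − V_B).
At A: distances to the source charges are 0.630 m, 1.63 m; V_A = Σ kqᵢ/rᵢ = -74.2 V.
At B: distances to the source charges are 0.630 m, 1.94 m; V_B = Σ kqᵢ/rᵢ = -78.1 V.
ΔV = V_B − V_A = -3.90 V.
W_field = −qΔV = −(1.69×10⁻⁹ C)(-3.90 V) = 6.59×10⁻⁹ J.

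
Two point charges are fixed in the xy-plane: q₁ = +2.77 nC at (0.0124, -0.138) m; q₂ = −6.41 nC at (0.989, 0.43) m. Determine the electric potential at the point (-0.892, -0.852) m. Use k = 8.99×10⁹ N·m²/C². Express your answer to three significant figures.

-3.70 V

Electric potential is a scalar, so the contributions from each charge add algebraically: V = Σ kqᵢ/rᵢ.
Distances from the field point to each charge: r₁ = 1.15 m, r₂ = 2.28 m.
V = k[(2.77×10⁻⁹)/(1.15) + (-6.41×10⁻⁹)/(2.28)] = -3.70 V.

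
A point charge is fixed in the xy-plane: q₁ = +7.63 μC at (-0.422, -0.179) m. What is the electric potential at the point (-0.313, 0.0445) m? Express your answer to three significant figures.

2.76×10⁵ V

Electric potential is a scalar, so the contributions from each charge add algebraically: V = Σ kqᵢ/rᵢ.
Distances from the field point to each charge: r₁ = 0.249 m.
V = k[(7.63×10⁻⁶)/(0.249)] = 2.76×10⁵ V.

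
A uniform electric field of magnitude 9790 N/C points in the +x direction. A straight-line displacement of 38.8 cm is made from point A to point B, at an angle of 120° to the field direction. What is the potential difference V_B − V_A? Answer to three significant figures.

1900 V

Only the component of displacement along E changes the potential: ΔV = −E·d·cosθ.
ΔV = −(9790 V/m)(0.388 m)cos120° = 1900 V.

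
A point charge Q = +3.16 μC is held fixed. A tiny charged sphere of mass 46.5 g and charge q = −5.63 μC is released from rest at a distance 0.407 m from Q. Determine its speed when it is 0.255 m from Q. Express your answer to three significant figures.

3.17 m/s

Only the electrostatic force acts, so mechanical energy is conserved: ½mv² = U₁ − U₂ = kQq(1/r₁ − 1/r₂).
U₁ − U₂ = (8.99×10⁹ N·m²/C²)(3.16×10⁻⁶ C)(-5.63×10⁻⁶ C)(1/0.407 − 1/0.255) = 0.234 J.
v = √(2·0.234/0.0465) = 3.17 m/s.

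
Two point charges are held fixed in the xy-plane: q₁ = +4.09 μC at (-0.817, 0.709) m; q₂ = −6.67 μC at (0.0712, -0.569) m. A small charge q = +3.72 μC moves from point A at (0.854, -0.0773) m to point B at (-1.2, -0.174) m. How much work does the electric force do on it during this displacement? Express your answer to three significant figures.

-0.142 J

The work done by the electric force is W_field = −ΔU = −q(V_B − V_A) = q(V_A − V_B).
At A: distances to the source charges are 1.85 m, 0.924 m; V_A = Σ kqᵢ/rᵢ = -4.50×10⁴ V.
At B: distances to the source charges are 0.962 m, 1.33 m; V_B = Σ kqᵢ/rᵢ = -6840 V.
ΔV = V_B − V_A = 3.81×10⁴ V.
W_field = −qΔV = −(3.72×10⁻⁶ C)(3.81×10⁴ V) = -0.142 J.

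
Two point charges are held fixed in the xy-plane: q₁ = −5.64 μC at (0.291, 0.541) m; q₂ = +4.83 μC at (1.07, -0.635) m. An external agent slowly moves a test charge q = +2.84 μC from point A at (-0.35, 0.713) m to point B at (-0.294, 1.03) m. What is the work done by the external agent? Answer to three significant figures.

For quasistatic motion the external work equals the change in potential energy: W_ext = qΔV = q(V_B − V_A).
At A: distances to the source charges are 0.664 m, 1.96 m; V_A = Σ kqᵢ/rᵢ = -5.42×10⁴ V.
At B: distances to the source charges are 0.762 m, 2.15 m; V_B = Σ kqᵢ/rᵢ = -4.63×10⁴ V.
ΔV = V_B − V_A = 7890 V.
W_ext = qΔV = (2.84×10⁻⁶ C)(7890 V) = 0.0224 J.

0.0224 J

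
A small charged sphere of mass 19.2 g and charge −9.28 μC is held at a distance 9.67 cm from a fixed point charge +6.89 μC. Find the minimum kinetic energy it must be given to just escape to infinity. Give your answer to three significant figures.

To just escape, total mechanical energy must reach zero at infinity: ½mv²_min + U = 0, so ½mv²_min = −U = |kQq|/r.
|U| = |kQq|/r = (8.99×10⁹ N·m²/C²)(6.89×10⁻⁶)(9.28×10⁻⁶)/(0.0967) = 5.94 J.

5.94 J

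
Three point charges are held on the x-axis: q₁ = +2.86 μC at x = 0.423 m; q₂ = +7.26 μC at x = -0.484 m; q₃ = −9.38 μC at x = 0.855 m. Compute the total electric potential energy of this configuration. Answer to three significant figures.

The work to assemble the configuration equals its total potential energy, U = Σ kqᵢqⱼ/rᵢⱼ over all pairs.
Pair separations: r₁₂ = 0.907 m, r₁₃ = 0.432 m, r₂₃ = 1.34 m.
U = (0.206) + (-0.558) + (-0.457) = -0.810 J.

-0.810 J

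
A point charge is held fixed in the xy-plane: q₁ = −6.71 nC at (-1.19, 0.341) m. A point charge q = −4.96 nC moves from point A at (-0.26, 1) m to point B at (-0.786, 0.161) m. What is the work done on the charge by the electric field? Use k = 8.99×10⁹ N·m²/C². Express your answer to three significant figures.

-4.14×10⁻⁷ J

The work done by the electric force is W_field = −ΔU = −q(V_B − V_A) = q(V_A − V_B).
At A: distance to the source charge is 1.14 m; V_A = kq₁/r = -52.9 V.
At B: distance to the source charge is 0.442 m; V_B = kq₁/r = -136 V.
ΔV = V_B − V_A = -83.5 V.
W_field = −qΔV = −(-4.96×10⁻⁹ C)(-83.5 V) = -4.14×10⁻⁷ J.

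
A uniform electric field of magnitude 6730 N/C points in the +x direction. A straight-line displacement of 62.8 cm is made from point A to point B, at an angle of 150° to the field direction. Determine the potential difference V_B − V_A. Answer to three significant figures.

3660 V

Only the component of displacement along E changes the potential: ΔV = −E·d·cosθ.
ΔV = −(6730 V/m)(0.628 m)cos150° = 3660 V.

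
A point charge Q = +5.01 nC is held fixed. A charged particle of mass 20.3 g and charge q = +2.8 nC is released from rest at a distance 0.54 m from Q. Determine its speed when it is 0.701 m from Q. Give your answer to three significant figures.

2.30×10⁻³ m/s

Only the electrostatic force acts, so mechanical energy is conserved: ½mv² = U₁ − U₂ = kQq(1/r₁ − 1/r₂).
U₁ − U₂ = (8.99×10⁹ N·m²/C²)(5.01×10⁻⁹ C)(2.80×10⁻⁹ C)(1/0.540 − 1/0.701) = 5.36×10⁻⁸ J.
v = √(2·5.36×10⁻⁸/0.0203) = 2.30×10⁻³ m/s.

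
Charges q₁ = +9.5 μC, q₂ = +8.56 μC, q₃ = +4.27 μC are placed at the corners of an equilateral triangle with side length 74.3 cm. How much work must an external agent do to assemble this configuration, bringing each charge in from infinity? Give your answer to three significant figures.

The assembly work is the sum of pairwise potential energies, U = Σ_{i<j} kqᵢqⱼ/rᵢⱼ.
All three pair separations equal the side length, 0.743 m.
U = (0.984) + (0.491) + (0.442) = 1.92 J.

1.92 J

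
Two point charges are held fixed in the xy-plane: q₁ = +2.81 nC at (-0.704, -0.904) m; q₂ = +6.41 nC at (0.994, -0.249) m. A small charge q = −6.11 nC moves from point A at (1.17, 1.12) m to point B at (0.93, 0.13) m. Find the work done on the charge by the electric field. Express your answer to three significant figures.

6.85×10⁻⁷ J

The work done by the electric force is W_field = −ΔU = −q(V_B − V_A) = q(V_A − V_B).
At A: distances to the source charges are 2.76 m, 1.38 m; V_A = Σ kqᵢ/rᵢ = 50.9 V.
At B: distances to the source charges are 1.93 m, 0.384 m; V_B = Σ kqᵢ/rᵢ = 163 V.
ΔV = V_B − V_A = 112 V.
W_field = −qΔV = −(-6.11×10⁻⁹ C)(112 V) = 6.85×10⁻⁷ J.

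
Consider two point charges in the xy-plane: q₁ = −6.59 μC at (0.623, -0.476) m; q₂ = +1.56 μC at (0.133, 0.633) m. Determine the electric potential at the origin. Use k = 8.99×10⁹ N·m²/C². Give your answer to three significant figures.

Electric potential is a scalar, so the contributions from each charge add algebraically: V = Σ kqᵢ/rᵢ.
Distances from the field point to each charge: r₁ = 0.784 m, r₂ = 0.647 m.
V = k[(-6.59×10⁻⁶)/(0.784) + (1.56×10⁻⁶)/(0.647)] = -5.39×10⁴ V.

-5.39×10⁴ V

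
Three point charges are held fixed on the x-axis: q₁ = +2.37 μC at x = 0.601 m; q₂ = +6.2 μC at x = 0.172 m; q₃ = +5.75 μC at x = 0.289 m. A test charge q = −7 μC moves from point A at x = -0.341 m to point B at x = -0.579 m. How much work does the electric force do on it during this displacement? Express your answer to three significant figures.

-0.430 J

The work done by the electric force is W_field = −ΔU = −q(V_B − V_A) = q(V_A − V_B).
At A: distances to the source charges are 0.942 m, 0.513 m, 0.630 m; V_A = Σ kqᵢ/rᵢ = 2.13×10⁵ V.
At B: distances to the source charges are 1.18 m, 0.751 m, 0.868 m; V_B = Σ kqᵢ/rᵢ = 1.52×10⁵ V.
ΔV = V_B − V_A = -6.15×10⁴ V.
W_field = −qΔV = −(-7.00×10⁻⁶ C)(-6.15×10⁴ V) = -0.430 J.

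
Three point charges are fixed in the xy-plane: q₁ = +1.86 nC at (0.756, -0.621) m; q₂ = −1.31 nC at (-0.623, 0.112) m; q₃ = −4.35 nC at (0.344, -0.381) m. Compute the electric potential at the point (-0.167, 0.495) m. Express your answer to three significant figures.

-46.8 V

The total potential is the scalar sum of each charge's contribution, V = Σ kqᵢ/rᵢ.
Distances from the field point to each charge: r₁ = 1.45 m, r₂ = 0.596 m, r₃ = 1.01 m.
V = k[(1.86×10⁻⁹)/(1.45) + (-1.31×10⁻⁹)/(0.596) + (-4.35×10⁻⁹)/(1.01)] = -46.8 V.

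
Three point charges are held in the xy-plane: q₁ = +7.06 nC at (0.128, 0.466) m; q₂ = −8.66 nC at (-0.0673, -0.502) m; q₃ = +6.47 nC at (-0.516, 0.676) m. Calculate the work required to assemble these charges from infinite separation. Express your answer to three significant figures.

The assembly work is the sum of pairwise potential energies, U = Σ_{i<j} kqᵢqⱼ/rᵢⱼ.
Pair separations: r₁₂ = 0.988 m, r₁₃ = 0.677 m, r₂₃ = 1.26 m.
U = (-5.57×10⁻⁷) + (6.06×10⁻⁷) + (-4.00×10⁻⁷) = -3.50×10⁻⁷ J.

-3.50×10⁻⁷ J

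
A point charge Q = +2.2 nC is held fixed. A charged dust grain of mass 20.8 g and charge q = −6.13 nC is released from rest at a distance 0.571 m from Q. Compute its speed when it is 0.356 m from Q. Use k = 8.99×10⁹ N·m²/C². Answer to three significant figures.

3.51×10⁻³ m/s

Only the electrostatic force acts, so mechanical energy is conserved: ½mv² = U₁ − U₂ = kQq(1/r₁ − 1/r₂).
U₁ − U₂ = (8.99×10⁹ N·m²/C²)(2.20×10⁻⁹ C)(-6.13×10⁻⁹ C)(1/0.571 − 1/0.356) = 1.28×10⁻⁷ J.
v = √(2·1.28×10⁻⁷/0.0208) = 3.51×10⁻³ m/s.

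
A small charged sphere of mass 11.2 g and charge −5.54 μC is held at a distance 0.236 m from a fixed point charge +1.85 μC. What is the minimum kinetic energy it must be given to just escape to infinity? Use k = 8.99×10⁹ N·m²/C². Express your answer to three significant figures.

To just escape, total mechanical energy must reach zero at infinity: ½mv²_min + U = 0, so ½mv²_min = −U = |kQq|/r.
|U| = |kQq|/r = (8.99×10⁹ N·m²/C²)(1.85×10⁻⁶)(5.54×10⁻⁶)/(0.236) = 0.390 J.

0.390 J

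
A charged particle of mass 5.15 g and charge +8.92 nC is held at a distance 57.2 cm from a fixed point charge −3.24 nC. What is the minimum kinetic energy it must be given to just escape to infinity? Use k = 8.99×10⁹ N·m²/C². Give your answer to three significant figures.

4.54×10⁻⁷ J

To just escape, total mechanical energy must reach zero at infinity: ½mv²_min + U = 0, so ½mv²_min = −U = |kQq|/r.
|U| = |kQq|/r = (8.99×10⁹ N·m²/C²)(3.24×10⁻⁹)(8.92×10⁻⁹)/(0.572) = 4.54×10⁻⁷ J.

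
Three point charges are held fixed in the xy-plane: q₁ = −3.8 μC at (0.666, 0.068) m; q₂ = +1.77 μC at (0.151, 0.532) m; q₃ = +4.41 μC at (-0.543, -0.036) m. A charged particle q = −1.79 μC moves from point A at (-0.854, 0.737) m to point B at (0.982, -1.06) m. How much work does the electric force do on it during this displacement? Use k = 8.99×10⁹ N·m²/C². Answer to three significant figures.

The work done by the electric force is W_field = −ΔU = −q(V_B − V_A) = q(V_A − V_B).
At A: distances to the source charges are 1.66 m, 1.03 m, 0.833 m; V_A = Σ kqᵢ/rᵢ = 4.25×10⁴ V.
At B: distances to the source charges are 1.17 m, 1.80 m, 1.84 m; V_B = Σ kqᵢ/rᵢ = 1280 V.
ΔV = V_B − V_A = -4.12×10⁴ V.
W_field = −qΔV = −(-1.79×10⁻⁶ C)(-4.12×10⁴ V) = -0.0738 J.

-0.0738 J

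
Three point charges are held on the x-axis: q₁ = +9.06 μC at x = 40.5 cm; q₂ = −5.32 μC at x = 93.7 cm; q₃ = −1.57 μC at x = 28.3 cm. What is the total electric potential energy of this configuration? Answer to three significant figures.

The work to assemble the configuration equals its total potential energy, U = Σ kqᵢqⱼ/rᵢⱼ over all pairs.
Pair separations: r₁₂ = 0.532 m, r₁₃ = 0.122 m, r₂₃ = 0.654 m.
U = (-0.814) + (-1.05) + (0.115) = -1.75 J.

-1.75 J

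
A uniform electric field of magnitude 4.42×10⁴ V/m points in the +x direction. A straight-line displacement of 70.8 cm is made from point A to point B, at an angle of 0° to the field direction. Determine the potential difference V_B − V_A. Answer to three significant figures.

Only the component of displacement along E changes the potential: ΔV = −E·d·cosθ.
ΔV = −(4.42×10⁴ V/m)(0.708 m)cos0° = -3.13×10⁴ V.

-3.13×10⁴ V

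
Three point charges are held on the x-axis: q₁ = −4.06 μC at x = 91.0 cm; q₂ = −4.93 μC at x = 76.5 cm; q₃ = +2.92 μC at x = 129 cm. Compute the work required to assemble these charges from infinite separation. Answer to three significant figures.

0.714 J

The work to assemble the configuration equals its total potential energy, U = Σ kqᵢqⱼ/rᵢⱼ over all pairs.
Pair separations: r₁₂ = 0.145 m, r₁₃ = 0.380 m, r₂₃ = 0.525 m.
U = (1.24) + (-0.280) + (-0.247) = 0.714 J.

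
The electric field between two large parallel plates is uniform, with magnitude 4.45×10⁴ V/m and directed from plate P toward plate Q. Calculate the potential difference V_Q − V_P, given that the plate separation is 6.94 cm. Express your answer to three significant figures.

-3090 V

In a uniform field, potential decreases in the direction of E: ΔV = −E·d for a displacement d parallel to E.
Going from P to Q is a displacement of 6.94 cm along the field, so V_Q − V_P = −Ed = -3090 V.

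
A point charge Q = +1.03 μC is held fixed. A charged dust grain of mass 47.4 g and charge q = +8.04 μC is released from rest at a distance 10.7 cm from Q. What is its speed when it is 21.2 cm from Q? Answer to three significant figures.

Only the electrostatic force acts, so mechanical energy is conserved: ½mv² = U₁ − U₂ = kQq(1/r₁ − 1/r₂).
U₁ − U₂ = (8.99×10⁹ N·m²/C²)(1.03×10⁻⁶ C)(8.04×10⁻⁶ C)(1/0.107 − 1/0.212) = 0.345 J.
v = √(2·0.345/0.0474) = 3.81 m/s.

3.81 m/s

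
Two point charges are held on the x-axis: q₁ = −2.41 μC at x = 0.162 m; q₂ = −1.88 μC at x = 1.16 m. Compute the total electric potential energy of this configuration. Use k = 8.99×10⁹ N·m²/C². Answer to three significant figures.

0.0408 J

The work to assemble the configuration equals its total potential energy, U = Σ kqᵢqⱼ/rᵢⱼ over all pairs.
Pair separations: r₁₂ = 0.998 m.
U = (0.0408) = 0.0408 J.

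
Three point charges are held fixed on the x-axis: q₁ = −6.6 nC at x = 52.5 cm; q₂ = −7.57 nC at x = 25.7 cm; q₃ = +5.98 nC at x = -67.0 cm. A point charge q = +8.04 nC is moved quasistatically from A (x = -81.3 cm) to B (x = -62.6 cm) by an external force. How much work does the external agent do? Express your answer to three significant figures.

For quasistatic motion the external work equals the change in potential energy: W_ext = qΔV = q(V_B − V_A).
At A: distances to the source charges are 1.34 m, 1.07 m, 0.143 m; V_A = Σ kqᵢ/rᵢ = 268 V.
At B: distances to the source charges are 1.15 m, 0.883 m, 0.0440 m; V_B = Σ kqᵢ/rᵢ = 1090 V.
ΔV = V_B − V_A = 825 V.
W_ext = qΔV = (8.04×10⁻⁹ C)(825 V) = 6.63×10⁻⁶ J.

6.63×10⁻⁶ J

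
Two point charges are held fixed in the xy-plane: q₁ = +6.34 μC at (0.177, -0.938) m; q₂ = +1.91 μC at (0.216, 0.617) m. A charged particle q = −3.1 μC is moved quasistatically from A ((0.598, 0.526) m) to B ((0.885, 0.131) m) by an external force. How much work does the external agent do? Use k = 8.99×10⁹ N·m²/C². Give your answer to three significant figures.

For quasistatic motion the external work equals the change in potential energy: W_ext = qΔV = q(V_B − V_A).
At A: distances to the source charges are 1.52 m, 0.393 m; V_A = Σ kqᵢ/rᵢ = 8.11×10⁴ V.
At B: distances to the source charges are 1.28 m, 0.827 m; V_B = Σ kqᵢ/rᵢ = 6.52×10⁴ V.
ΔV = V_B − V_A = -1.59×10⁴ V.
W_ext = qΔV = (-3.10×10⁻⁶ C)(-1.59×10⁴ V) = 0.0494 J.

0.0494 J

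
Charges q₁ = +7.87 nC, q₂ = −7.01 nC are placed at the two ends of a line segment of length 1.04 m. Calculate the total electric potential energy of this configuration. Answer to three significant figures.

-4.77×10⁻⁷ J

The work to assemble the configuration equals its total potential energy, U = Σ kqᵢqⱼ/rᵢⱼ over all pairs.
The separation is r = 1.04 m.
U = (-4.77×10⁻⁷) = -4.77×10⁻⁷ J.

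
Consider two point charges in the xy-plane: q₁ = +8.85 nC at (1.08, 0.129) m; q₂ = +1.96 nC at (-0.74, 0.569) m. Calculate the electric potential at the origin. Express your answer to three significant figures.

The total potential is the scalar sum of each charge's contribution, V = Σ kqᵢ/rᵢ.
Distances from the field point to each charge: r₁ = 1.09 m, r₂ = 0.933 m.
V = k[(8.85×10⁻⁹)/(1.09) + (1.96×10⁻⁹)/(0.933)] = 92.0 V.

92.0 V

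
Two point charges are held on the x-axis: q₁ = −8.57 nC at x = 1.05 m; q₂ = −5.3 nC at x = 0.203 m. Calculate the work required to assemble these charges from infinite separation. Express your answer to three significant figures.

The work to assemble the configuration equals its total potential energy, U = Σ kqᵢqⱼ/rᵢⱼ over all pairs.
Pair separations: r₁₂ = 0.847 m.
U = (4.82×10⁻⁷) = 4.82×10⁻⁷ J.

4.82×10⁻⁷ J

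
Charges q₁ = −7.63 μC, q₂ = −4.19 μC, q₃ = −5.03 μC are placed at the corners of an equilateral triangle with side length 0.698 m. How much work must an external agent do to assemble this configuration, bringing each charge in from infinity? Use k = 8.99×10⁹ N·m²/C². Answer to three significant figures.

1.18 J

The assembly work is the sum of pairwise potential energies, U = Σ_{i<j} kqᵢqⱼ/rᵢⱼ.
All three pair separations equal the side length, 0.698 m.
U = (0.412) + (0.494) + (0.271) = 1.18 J.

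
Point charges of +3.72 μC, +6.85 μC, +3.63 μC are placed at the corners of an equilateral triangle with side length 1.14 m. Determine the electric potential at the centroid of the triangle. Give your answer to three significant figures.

The total potential is the scalar sum of each charge's contribution, V = Σ kqᵢ/rᵢ.
The distance from each vertex to the centroid is a/√3 = 0.658 m.
V = k[(3.72×10⁻⁶)/(0.658) + (6.85×10⁻⁶)/(0.658) + (3.63×10⁻⁶)/(0.658)] = 1.94×10⁵ V.

1.94×10⁵ V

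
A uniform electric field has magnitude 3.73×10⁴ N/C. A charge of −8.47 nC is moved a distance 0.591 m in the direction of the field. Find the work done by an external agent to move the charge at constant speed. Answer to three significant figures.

1.87×10⁻⁴ J

The potential change for a displacement 0.591 m in the direction of the field is ΔV = −Ed = -2.20×10⁴ V.
W_ext = qΔV = 1.87×10⁻⁴ J.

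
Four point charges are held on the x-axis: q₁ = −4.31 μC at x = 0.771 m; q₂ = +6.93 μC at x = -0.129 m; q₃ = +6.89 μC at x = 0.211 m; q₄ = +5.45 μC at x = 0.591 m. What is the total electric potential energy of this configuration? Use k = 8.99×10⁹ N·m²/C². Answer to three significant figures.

The work to assemble the configuration equals its total potential energy, U = Σ kqᵢqⱼ/rᵢⱼ over all pairs.
Pair separations: r₁₂ = 0.900 m, r₁₃ = 0.560 m, r₁₄ = 0.180 m, r₂₃ = 0.340 m, r₂₄ = 0.720 m, r₃₄ = 0.380 m.
Summing all 6 pair terms gives U = 0.674 J.

0.674 J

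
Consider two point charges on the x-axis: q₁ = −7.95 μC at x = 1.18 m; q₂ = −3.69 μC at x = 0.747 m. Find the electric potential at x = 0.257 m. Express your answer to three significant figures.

The total potential is the scalar sum of each charge's contribution, V = Σ kqᵢ/rᵢ.
Distances from the field point to each charge: r₁ = 0.923 m, r₂ = 0.490 m.
V = k[(-7.95×10⁻⁶)/(0.923) + (-3.69×10⁻⁶)/(0.490)] = -1.45×10⁵ V.

-1.45×10⁵ V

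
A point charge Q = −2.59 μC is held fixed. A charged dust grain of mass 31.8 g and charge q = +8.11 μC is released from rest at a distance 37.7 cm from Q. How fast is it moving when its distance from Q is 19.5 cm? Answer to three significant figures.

5.42 m/s

Only the electrostatic force acts, so mechanical energy is conserved: ½mv² = U₁ − U₂ = kQq(1/r₁ − 1/r₂).
U₁ − U₂ = (8.99×10⁹ N·m²/C²)(-2.59×10⁻⁶ C)(8.11×10⁻⁶ C)(1/0.377 − 1/0.195) = 0.467 J.
v = √(2·0.467/0.0318) = 5.42 m/s.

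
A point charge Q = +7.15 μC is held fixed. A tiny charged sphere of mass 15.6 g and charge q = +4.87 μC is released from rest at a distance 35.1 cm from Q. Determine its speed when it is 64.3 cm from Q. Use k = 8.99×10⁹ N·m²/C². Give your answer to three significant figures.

Only the electrostatic force acts, so mechanical energy is conserved: ½mv² = U₁ − U₂ = kQq(1/r₁ − 1/r₂).
U₁ − U₂ = (8.99×10⁹ N·m²/C²)(7.15×10⁻⁶ C)(4.87×10⁻⁶ C)(1/0.351 − 1/0.643) = 0.405 J.
v = √(2·0.405/0.0156) = 7.21 m/s.

7.21 m/s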